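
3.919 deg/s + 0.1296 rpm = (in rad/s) 1 deg/s = 0.017453293 rad/s, so 3.919 deg/s = 3.919 * 0.017453293 = 0.068399453 rad/s. 1 rpm = 0.10471976 rad/s, so 0.1296 rpm = 0.1296 * 0.10471976 = 0.01357168 rad/s. Sum: 0.068399453 + 0.01357168 = 0.081971134 rad/s. Result: 0.081971134 rad/s ≈ 0.08197 rad/s (4 s.f.). Final answer: 0.08197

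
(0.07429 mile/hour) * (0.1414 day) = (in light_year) 4.289e-14. Check: 1 mile/hour = 0.44704 m/s, so 0.07429 mile/hour = 0.07429 * 0.44704 = 0.033210602 m/s. 1 day = 86400 s, so 0.1414 day = 0.1414 * 86400 = 12216.96 s. Combine: 0.033210602 m/s * 12216.96 s = 405.73259 m. 1 light_year = 9.4607305e+15 m, so 405.73259 m = 405.73259 / 9.4607305e+15 = 4.2885969e-14 light_year ≈ 4.289e-14 light_year (4 s.f.).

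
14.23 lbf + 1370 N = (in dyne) 1.433e+08. Check: 1 lbf = 4.4482216 N, so 14.23 lbf = 14.23 * 4.4482216 = 63.298194 N. 1370 N is already in N. Sum: 63.298194 + 1370 = 1433.2982 N. 1 dyne = 1e-05 N, so 1433.2982 N = 1433.2982 / 1e-05 = 1.4332982e+08 dyne ≈ 1.433e+08 dyne (4 s.f.).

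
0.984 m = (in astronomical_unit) 6.578e-12. Check: 1 astronomical_unit = 1.4959787e+11 m, so 0.984 m = 0.984 / 1.4959787e+11 = 6.5776337e-12 astronomical_unit ≈ 6.578e-12 astronomical_unit (4 s.f.).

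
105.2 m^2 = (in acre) 0.026. Check: 1 acre = 4046.8564 m^2, so 105.2 m^2 = 105.2 / 4046.8564 = 0.025995486 acre ≈ 0.026 acre (4 s.f.).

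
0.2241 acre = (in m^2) 1 acre = 4046.8564 m^2, so 0.2241 acre = 0.2241 * 4046.8564 = 906.90052 m^2. Result: 906.90052 m^2 ≈ 906.9 m^2 (4 s.f.). Final answer: 906.9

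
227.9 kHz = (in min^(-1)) 1 kHz = 1000 Hz, so 227.9 kHz = 227.9 * 1000 = 227900 Hz. 1 min^(-1) = 0.016666667 Hz, so 227900 Hz = 227900 / 0.016666667 = 13674000 min^(-1) ≈ 1.367e+07 min^(-1) (4 s.f.). Final answer: 1.367e+07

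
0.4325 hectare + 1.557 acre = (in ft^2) 1.144e+05. Check: 1 hectare = 10000 m^2, so 0.4325 hectare = 0.4325 * 10000 = 4325 m^2. 1 acre = 4046.8564 m^2, so 1.557 acre = 1.557 * 4046.8564 = 6300.9554 m^2. Sum: 4325 + 6300.9554 = 10625.955 m^2. 1 ft^2 = 0.09290304 m^2, so 10625.955 m^2 = 10625.955 / 0.09290304 = 114376.83 ft^2 ≈ 1.144e+05 ft^2 (4 s.f.).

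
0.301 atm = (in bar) 0.305. Check: 1 atm = 101325 Pa, so 0.301 atm = 0.301 * 101325 = 30498.825 Pa. 1 bar = 100000 Pa, so 30498.825 Pa = 30498.825 / 100000 = 0.30498825 bar ≈ 0.305 bar (4 s.f.).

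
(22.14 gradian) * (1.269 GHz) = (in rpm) 4.214e+09. Check: 1 gradian = 0.015707963 rad, so 22.14 gradian = 22.14 * 0.015707963 = 0.34777431 rad. 1 GHz = 1e+09 Hz, so 1.269 GHz = 1.269 * 1e+09 = 1.269e+09 Hz. Combine: 0.34777431 rad * 1.269e+09 Hz = 4.413256e+08 rad/s. 1 rpm = 0.10471976 rad/s, so 4.413256e+08 rad/s = 4.413256e+08 / 0.10471976 = 4.214349e+09 rpm ≈ 4.214e+09 rpm (4 s.f.).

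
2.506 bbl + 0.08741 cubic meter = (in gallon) 1 bbl = 0.15898729 m^3, so 2.506 bbl = 2.506 * 0.15898729 = 0.39842216 m^3. 0.08741 cubic meter = 0.08741 m^3. Sum: 0.39842216 + 0.08741 = 0.48583216 m^3. 1 gallon = 0.0037854118 m^3, so 0.48583216 m^3 = 0.48583216 / 0.0037854118 = 128.34328 gallon ≈ 128.3 gallon (4 s.f.). Final answer: 128.3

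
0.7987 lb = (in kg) 0.3623. Check: 1 lb = 0.45359237 kg, so 0.7987 lb = 0.7987 * 0.45359237 = 0.36228423 kg. Result: 0.36228423 kg ≈ 0.3623 kg (4 s.f.).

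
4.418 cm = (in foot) 0.1449. Check: 1 cm = 0.01 m, so 4.418 cm = 4.418 * 0.01 = 0.04418 m. 1 foot = 0.3048 m, so 0.04418 m = 0.04418 / 0.3048 = 0.14494751 foot ≈ 0.1449 foot (4 s.f.).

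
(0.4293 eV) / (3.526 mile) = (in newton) 1.212e-23. Check: 1 eV = 1.6021766e-19 J, so 0.4293 eV = 0.4293 * 1.6021766e-19 = 6.8781443e-20 J. 1 mile = 1609.344 m, so 3.526 mile = 3.526 * 1609.344 = 5674.5469 m. Combine: 6.8781443e-20 J / 5674.5469 m = 1.2121046e-23 N. 1.2121046e-23 N = 1.2121046e-23 newton ≈ 1.212e-23 newton (4 s.f.).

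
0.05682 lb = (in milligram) 2.577e+04. Check: 1 lb = 0.45359237 kg, so 0.05682 lb = 0.05682 * 0.45359237 = 0.025773118 kg. 1 milligram = 1e-06 kg, so 0.025773118 kg = 0.025773118 / 1e-06 = 25773.118 milligram ≈ 2.577e+04 milligram (4 s.f.).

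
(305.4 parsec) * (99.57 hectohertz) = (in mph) 1 parsec = 3.0856776e+16 m, so 305.4 parsec = 305.4 * 3.0856776e+16 = 9.4236593e+18 m. 1 hectohertz = 100 Hz, so 99.57 hectohertz = 99.57 * 100 = 9957 Hz. Combine: 9.4236593e+18 m * 9957 Hz = 9.3831376e+22 m/s. 1 mph = 0.44704 m/s, so 9.3831376e+22 m/s = 9.3831376e+22 / 0.44704 = 2.0989481e+23 mph ≈ 2.099e+23 mph (4 s.f.). Final answer: 2.099e+23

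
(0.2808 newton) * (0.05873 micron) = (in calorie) 3.942e-09. Check: 0.2808 newton = 0.2808 N. 1 micron = 1e-06 m, so 0.05873 micron = 0.05873 * 1e-06 = 5.873e-08 m. Combine: 0.2808 N * 5.873e-08 m = 1.6491384e-08 J. 1 calorie = 4.184 J, so 1.6491384e-08 J = 1.6491384e-08 / 4.184 = 3.9415354e-09 calorie ≈ 3.942e-09 calorie (4 s.f.).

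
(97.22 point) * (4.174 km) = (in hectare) 0.01432. Check: 1 point = 0.00035277778 m, so 97.22 point = 97.22 * 0.00035277778 = 0.034297056 m. 1 km = 1000 m, so 4.174 km = 4.174 * 1000 = 4174 m. Combine: 0.034297056 m * 4174 m = 143.15591 m^2. 1 hectare = 10000 m^2, so 143.15591 m^2 = 143.15591 / 10000 = 0.014315591 hectare ≈ 0.01432 hectare (4 s.f.).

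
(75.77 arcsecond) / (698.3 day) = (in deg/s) 1 arcsecond = 4.8481368e-06 rad, so 75.77 arcsecond = 75.77 * 4.8481368e-06 = 0.00036734333 rad. 1 day = 86400 s, so 698.3 day = 698.3 * 86400 = 60333120 s. Combine: 0.00036734333 rad / 60333120 s = 6.0885849e-12 rad/s. 1 deg/s = 0.017453293 rad/s, so 6.0885849e-12 rad/s = 6.0885849e-12 / 0.017453293 = 3.4885022e-10 deg/s ≈ 3.489e-10 deg/s (4 s.f.). Final answer: 3.489e-10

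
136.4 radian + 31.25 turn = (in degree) 136.4 radian = 136.4 rad. 1 turn = 6.2831853 rad, so 31.25 turn = 31.25 * 6.2831853 = 196.34954 rad. Sum: 136.4 + 196.34954 = 332.74954 rad. 1 degree = 0.017453293 rad, so 332.74954 rad = 332.74954 / 0.017453293 = 19065.144 degree ≈ 1.907e+04 degree (4 s.f.). Final answer: 1.907e+04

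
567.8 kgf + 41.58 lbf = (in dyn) 5.753e+08. Check: 1 kgf = 9.80665 N, so 567.8 kgf = 567.8 * 9.80665 = 5568.2159 N. 1 lbf = 4.4482216 N, so 41.58 lbf = 41.58 * 4.4482216 = 184.95705 N. Sum: 5568.2159 + 184.95705 = 5753.1729 N. 1 dyn = 1e-05 N, so 5753.1729 N = 5753.1729 / 1e-05 = 5.7531729e+08 dyn ≈ 5.753e+08 dyn (4 s.f.).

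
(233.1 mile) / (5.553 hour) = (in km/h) 67.56. Check: 1 mile = 1609.344 m, so 233.1 mile = 233.1 * 1609.344 = 375138.09 m. 1 hour = 3600 s, so 5.553 hour = 5.553 * 3600 = 19990.8 s. Combine: 375138.09 m / 19990.8 s = 18.765536 m/s. 1 km/h = 0.27777778 m/s, so 18.765536 m/s = 18.765536 / 0.27777778 = 67.555931 km/h ≈ 67.56 km/h (4 s.f.).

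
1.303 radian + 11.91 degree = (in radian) 1.303 radian = 1.303 rad. 1 degree = 0.017453293 rad, so 11.91 degree = 11.91 * 0.017453293 = 0.20786871 rad. Sum: 1.303 + 0.20786871 = 1.5108687 rad. 1.5108687 rad = 1.5108687 radian ≈ 1.511 radian (4 s.f.). Final answer: 1.511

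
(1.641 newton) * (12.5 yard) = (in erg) 1.876e+08. Check: 1.641 newton = 1.641 N. 1 yard = 0.9144 m, so 12.5 yard = 12.5 * 0.9144 = 11.43 m. Combine: 1.641 N * 11.43 m = 18.75663 J. 1 erg = 1e-07 J, so 18.75663 J = 18.75663 / 1e-07 = 1.875663e+08 erg ≈ 1.876e+08 erg (4 s.f.).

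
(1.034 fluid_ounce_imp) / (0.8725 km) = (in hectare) 3.367e-12. Check: 1 fluid_ounce_imp = 2.8413063e-05 m^3, so 1.034 fluid_ounce_imp = 1.034 * 2.8413063e-05 = 2.9379107e-05 m^3. 1 km = 1000 m, so 0.8725 km = 0.8725 * 1000 = 872.5 m. Combine: 2.9379107e-05 m^3 / 872.5 m = 3.3672329e-08 m^2. 1 hectare = 10000 m^2, so 3.3672329e-08 m^2 = 3.3672329e-08 / 10000 = 3.3672329e-12 hectare ≈ 3.367e-12 hectare (4 s.f.).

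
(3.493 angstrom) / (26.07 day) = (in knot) 3.014e-16. Check: 1 angstrom = 1e-10 m, so 3.493 angstrom = 3.493 * 1e-10 = 3.493e-10 m. 1 day = 86400 s, so 26.07 day = 26.07 * 86400 = 2252448 s. Combine: 3.493e-10 m / 2252448 s = 1.5507572e-16 m/s. 1 knot = 0.51444444 m/s, so 1.5507572e-16 m/s = 1.5507572e-16 / 0.51444444 = 3.0144309e-16 knot ≈ 3.014e-16 knot (4 s.f.).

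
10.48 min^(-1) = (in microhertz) 1 min^(-1) = 0.016666667 Hz, so 10.48 min^(-1) = 10.48 * 0.016666667 = 0.17466667 Hz. 1 microhertz = 1e-06 Hz, so 0.17466667 Hz = 0.17466667 / 1e-06 = 174666.67 microhertz ≈ 1.747e+05 microhertz (4 s.f.). Final answer: 1.747e+05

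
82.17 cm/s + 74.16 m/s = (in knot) 1 cm/s = 0.01 m/s, so 82.17 cm/s = 82.17 * 0.01 = 0.8217 m/s. 74.16 m/s is already in m/s. Sum: 0.8217 + 74.16 = 74.9817 m/s. 1 knot = 0.51444444 m/s, so 74.9817 m/s = 74.9817 / 0.51444444 = 145.75276 knot ≈ 145.8 knot (4 s.f.). Final answer: 145.8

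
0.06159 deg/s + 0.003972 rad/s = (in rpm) 1 deg/s = 0.017453293 rad/s, so 0.06159 deg/s = 0.06159 * 0.017453293 = 0.0010749483 rad/s. 0.003972 rad/s is already in rad/s. Sum: 0.0010749483 + 0.003972 = 0.0050469483 rad/s. 1 rpm = 0.10471976 rad/s, so 0.0050469483 rad/s = 0.0050469483 / 0.10471976 = 0.048194806 rpm ≈ 0.04819 rpm (4 s.f.). Final answer: 0.04819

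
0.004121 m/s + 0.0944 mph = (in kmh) 0.004121 m/s is already in m/s. 1 mph = 0.44704 m/s, so 0.0944 mph = 0.0944 * 0.44704 = 0.042200576 m/s. Sum: 0.004121 + 0.042200576 = 0.046321576 m/s. 1 kmh = 0.27777778 m/s, so 0.046321576 m/s = 0.046321576 / 0.27777778 = 0.16675767 kmh ≈ 0.1668 kmh (4 s.f.). Final answer: 0.1668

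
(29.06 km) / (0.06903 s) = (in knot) 8.183e+05. Check: 1 km = 1000 m, so 29.06 km = 29.06 * 1000 = 29060 m. 0.06903 s is already in s. Combine: 29060 m / 0.06903 s = 420976.39 m/s. 1 knot = 0.51444444 m/s, so 420976.39 m/s = 420976.39 / 0.51444444 = 818312.63 knot ≈ 8.183e+05 knot (4 s.f.).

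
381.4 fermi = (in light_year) 4.031e-29. Check: 1 fermi = 1e-15 m, so 381.4 fermi = 381.4 * 1e-15 = 3.814e-13 m. 1 light_year = 9.4607305e+15 m, so 3.814e-13 m = 3.814e-13 / 9.4607305e+15 = 4.0314012e-29 light_year ≈ 4.031e-29 light_year (4 s.f.).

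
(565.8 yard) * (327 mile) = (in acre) 1 yard = 0.9144 m, so 565.8 yard = 565.8 * 0.9144 = 517.36752 m. 1 mile = 1609.344 m, so 327 mile = 327 * 1609.344 = 526255.49 m. Combine: 517.36752 m * 526255.49 m = 2.722675e+08 m^2. 1 acre = 4046.8564 m^2, so 2.722675e+08 m^2 = 2.722675e+08 / 4046.8564 = 67278.764 acre ≈ 6.728e+04 acre (4 s.f.). Final answer: 6.728e+04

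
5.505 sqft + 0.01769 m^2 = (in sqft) 5.695. Check: 1 sqft = 0.09290304 m^2, so 5.505 sqft = 5.505 * 0.09290304 = 0.51143124 m^2. 0.01769 m^2 is already in m^2. Sum: 0.51143124 + 0.01769 = 0.52912124 m^2. 1 sqft = 0.09290304 m^2, so 0.52912124 m^2 = 0.52912124 / 0.09290304 = 5.6954136 sqft ≈ 5.695 sqft (4 s.f.).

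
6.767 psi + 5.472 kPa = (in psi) 1 psi = 6894.7573 Pa, so 6.767 psi = 6.767 * 6894.7573 = 46656.823 Pa. 1 kPa = 1000 Pa, so 5.472 kPa = 5.472 * 1000 = 5472 Pa. Sum: 46656.823 + 5472 = 52128.823 Pa. 1 psi = 6894.7573 Pa, so 52128.823 Pa = 52128.823 / 6894.7573 = 7.5606465 psi ≈ 7.561 psi (4 s.f.). Final answer: 7.561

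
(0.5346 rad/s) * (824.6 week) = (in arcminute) 0.5346 rad/s is already in rad/s. 1 week = 604800 s, so 824.6 week = 824.6 * 604800 = 4.9871808e+08 s. Combine: 0.5346 rad/s * 4.9871808e+08 s = 2.6661469e+08 rad. 1 arcminute = 0.00029088821 rad, so 2.6661469e+08 rad = 2.6661469e+08 / 0.00029088821 = 9.1655377e+11 arcminute ≈ 9.166e+11 arcminute (4 s.f.). Final answer: 9.166e+11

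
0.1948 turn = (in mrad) 1224. Check: 1 turn = 6.2831853 rad, so 0.1948 turn = 0.1948 * 6.2831853 = 1.2239645 rad. 1 mrad = 0.001 rad, so 1.2239645 rad = 1.2239645 / 0.001 = 1223.9645 mrad ≈ 1224 mrad (4 s.f.).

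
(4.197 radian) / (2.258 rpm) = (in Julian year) 4.197 radian = 4.197 rad. 1 rpm = 0.10471976 rad/s, so 2.258 rpm = 2.258 * 0.10471976 = 0.23645721 rad/s. Combine: 4.197 rad / 0.23645721 rad/s = 17.749512 s. 1 Julian year = 31557600 s, so 17.749512 s = 17.749512 / 31557600 = 5.6244809e-07 Julian year ≈ 5.624e-07 Julian year (4 s.f.). Final answer: 5.624e-07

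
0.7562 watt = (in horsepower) 0.7562 watt = 0.7562 W. 1 horsepower = 745.69987 W, so 0.7562 W = 0.7562 / 745.69987 = 0.0010140809 horsepower ≈ 0.001014 horsepower (4 s.f.). Final answer: 0.001014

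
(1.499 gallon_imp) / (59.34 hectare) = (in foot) 1 gallon_imp = 0.00454609 m^3, so 1.499 gallon_imp = 1.499 * 0.00454609 = 0.0068145889 m^3. 1 hectare = 10000 m^2, so 59.34 hectare = 59.34 * 10000 = 593400 m^2. Combine: 0.0068145889 m^3 / 593400 m^2 = 1.1483972e-08 m. 1 foot = 0.3048 m, so 1.1483972e-08 m = 1.1483972e-08 / 0.3048 = 3.7677073e-08 foot ≈ 3.768e-08 foot (4 s.f.). Final answer: 3.768e-08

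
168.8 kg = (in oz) 1 oz = 0.028349523 kg, so 168.8 kg = 168.8 / 0.028349523 = 5954.2448 oz ≈ 5954 oz (4 s.f.). Final answer: 5954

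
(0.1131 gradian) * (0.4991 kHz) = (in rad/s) 0.8867. Check: 1 gradian = 0.015707963 rad, so 0.1131 gradian = 0.1131 * 0.015707963 = 0.0017765706 rad. 1 kHz = 1000 Hz, so 0.4991 kHz = 0.4991 * 1000 = 499.1 Hz. Combine: 0.0017765706 rad * 499.1 Hz = 0.88668641 rad/s. Result: 0.88668641 rad/s ≈ 0.8867 rad/s (4 s.f.).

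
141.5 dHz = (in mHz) 1.415e+04. Check: 1 dHz = 0.1 Hz, so 141.5 dHz = 141.5 * 0.1 = 14.15 Hz. 1 mHz = 0.001 Hz, so 14.15 Hz = 14.15 / 0.001 = 14150 mHz ≈ 1.415e+04 mHz (4 s.f.).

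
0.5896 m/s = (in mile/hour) 1.319. Check: 1 mile/hour = 0.44704 m/s, so 0.5896 m/s = 0.5896 / 0.44704 = 1.3188976 mile/hour ≈ 1.319 mile/hour (4 s.f.).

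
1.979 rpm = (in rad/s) 0.2072. Check: 1 rpm = 0.10471976 rad/s, so 1.979 rpm = 1.979 * 0.10471976 = 0.2072404 rad/s. Result: 0.2072404 rad/s ≈ 0.2072 rad/s (4 s.f.).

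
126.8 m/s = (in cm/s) 1.268e+04. Check: 1 cm/s = 0.01 m/s, so 126.8 m/s = 126.8 / 0.01 = 12680 cm/s ≈ 1.268e+04 cm/s (4 s.f.).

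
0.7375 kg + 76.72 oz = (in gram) 2912. Check: 0.7375 kg is already in kg. 1 oz = 0.028349523 kg, so 76.72 oz = 76.72 * 0.028349523 = 2.1749754 kg. Sum: 0.7375 + 2.1749754 = 2.9124754 kg. 1 gram = 0.001 kg, so 2.9124754 kg = 2.9124754 / 0.001 = 2912.4754 gram ≈ 2912 gram (4 s.f.).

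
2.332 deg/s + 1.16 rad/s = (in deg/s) 1 deg/s = 0.017453293 rad/s, so 2.332 deg/s = 2.332 * 0.017453293 = 0.040701078 rad/s. 1.16 rad/s is already in rad/s. Sum: 0.040701078 + 1.16 = 1.2007011 rad/s. 1 deg/s = 0.017453293 rad/s, so 1.2007011 rad/s = 1.2007011 / 0.017453293 = 68.795104 deg/s ≈ 68.8 deg/s (4 s.f.). Final answer: 68.8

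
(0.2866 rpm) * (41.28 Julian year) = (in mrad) 3.91e+10. Check: 1 rpm = 0.10471976 rad/s, so 0.2866 rpm = 0.2866 * 0.10471976 = 0.030012682 rad/s. 1 Julian year = 31557600 s, so 41.28 Julian year = 41.28 * 31557600 = 1.3026977e+09 s. Combine: 0.030012682 rad/s * 1.3026977e+09 s = 39097452 rad. 1 mrad = 0.001 rad, so 39097452 rad = 39097452 / 0.001 = 3.9097452e+10 mrad ≈ 3.91e+10 mrad (4 s.f.).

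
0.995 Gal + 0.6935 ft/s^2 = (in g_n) 0.02257. Check: 1 Gal = 0.01 m/s^2, so 0.995 Gal = 0.995 * 0.01 = 0.00995 m/s^2. 1 ft/s^2 = 0.3048 m/s^2, so 0.6935 ft/s^2 = 0.6935 * 0.3048 = 0.2113788 m/s^2. Sum: 0.00995 + 0.2113788 = 0.2213288 m/s^2. 1 g_n = 9.80665 m/s^2, so 0.2213288 m/s^2 = 0.2213288 / 9.80665 = 0.022569257 g_n ≈ 0.02257 g_n (4 s.f.).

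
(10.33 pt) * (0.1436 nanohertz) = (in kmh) 1 pt = 0.00035277778 m, so 10.33 pt = 10.33 * 0.00035277778 = 0.0036441944 m. 1 nanohertz = 1e-09 Hz, so 0.1436 nanohertz = 0.1436 * 1e-09 = 1.436e-10 Hz. Combine: 0.0036441944 m * 1.436e-10 Hz = 5.2330632e-13 m/s. 1 kmh = 0.27777778 m/s, so 5.2330632e-13 m/s = 5.2330632e-13 / 0.27777778 = 1.8839028e-12 kmh ≈ 1.884e-12 kmh (4 s.f.). Final answer: 1.884e-12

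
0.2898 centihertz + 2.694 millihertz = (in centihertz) 1 centihertz = 0.01 Hz, so 0.2898 centihertz = 0.2898 * 0.01 = 0.002898 Hz. 1 millihertz = 0.001 Hz, so 2.694 millihertz = 2.694 * 0.001 = 0.002694 Hz. Sum: 0.002898 + 0.002694 = 0.005592 Hz. 1 centihertz = 0.01 Hz, so 0.005592 Hz = 0.005592 / 0.01 = 0.5592 centihertz. Final answer: 0.5592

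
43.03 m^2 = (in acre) 1 acre = 4046.8564 m^2, so 43.03 m^2 = 43.03 / 4046.8564 = 0.010632945 acre ≈ 0.01063 acre (4 s.f.). Final answer: 0.01063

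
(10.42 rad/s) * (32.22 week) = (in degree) 1.163e+10. Check: 10.42 rad/s is already in rad/s. 1 week = 604800 s, so 32.22 week = 32.22 * 604800 = 19486656 s. Combine: 10.42 rad/s * 19486656 s = 2.0305096e+08 rad. 1 degree = 0.017453293 rad, so 2.0305096e+08 rad = 2.0305096e+08 / 0.017453293 = 1.1633963e+10 degree ≈ 1.163e+10 degree (4 s.f.).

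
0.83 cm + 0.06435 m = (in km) 7.265e-05. Check: 1 cm = 0.01 m, so 0.83 cm = 0.83 * 0.01 = 0.0083 m. 0.06435 m is already in m. Sum: 0.0083 + 0.06435 = 0.07265 m. 1 km = 1000 m, so 0.07265 m = 0.07265 / 1000 = 7.265e-05 km.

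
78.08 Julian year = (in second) 2.464e+09. Check: 1 Julian year = 31557600 s, so 78.08 Julian year = 78.08 * 31557600 = 2.4640174e+09 s. 2.4640174e+09 s = 2.4640174e+09 second ≈ 2.464e+09 second (4 s.f.).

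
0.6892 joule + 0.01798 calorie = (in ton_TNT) 1.827e-10. Check: 0.6892 joule = 0.6892 J. 1 calorie = 4.184 J, so 0.01798 calorie = 0.01798 * 4.184 = 0.07522832 J. Sum: 0.6892 + 0.07522832 = 0.76442832 J. 1 ton_TNT = 4.184e+09 J, so 0.76442832 J = 0.76442832 / 4.184e+09 = 1.8270275e-10 ton_TNT ≈ 1.827e-10 ton_TNT (4 s.f.).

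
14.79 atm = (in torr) 1 atm = 101325 Pa, so 14.79 atm = 14.79 * 101325 = 1498596.8 Pa. 1 torr = 133.32237 Pa, so 1498596.8 Pa = 1498596.8 / 133.32237 = 11240.4 torr ≈ 1.124e+04 torr (4 s.f.). Final answer: 1.124e+04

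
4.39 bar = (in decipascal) 4.39e+06. Check: 1 bar = 100000 Pa, so 4.39 bar = 4.39 * 100000 = 439000 Pa. 1 decipascal = 0.1 Pa, so 439000 Pa = 439000 / 0.1 = 4390000 decipascal ≈ 4.39e+06 decipascal (4 s.f.).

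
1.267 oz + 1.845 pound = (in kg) 0.8728. Check: 1 oz = 0.028349523 kg, so 1.267 oz = 1.267 * 0.028349523 = 0.035918846 kg. 1 pound = 0.45359237 kg, so 1.845 pound = 1.845 * 0.45359237 = 0.83687792 kg. Sum: 0.035918846 + 0.83687792 = 0.87279677 kg. Result: 0.87279677 kg ≈ 0.8728 kg (4 s.f.).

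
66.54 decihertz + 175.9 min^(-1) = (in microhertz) 1 decihertz = 0.1 Hz, so 66.54 decihertz = 66.54 * 0.1 = 6.654 Hz. 1 min^(-1) = 0.016666667 Hz, so 175.9 min^(-1) = 175.9 * 0.016666667 = 2.9316667 Hz. Sum: 6.654 + 2.9316667 = 9.5856667 Hz. 1 microhertz = 1e-06 Hz, so 9.5856667 Hz = 9.5856667 / 1e-06 = 9585666.7 microhertz ≈ 9.586e+06 microhertz (4 s.f.). Final answer: 9.586e+06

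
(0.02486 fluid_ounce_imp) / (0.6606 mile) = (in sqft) 1 fluid_ounce_imp = 2.8413063e-05 m^3, so 0.02486 fluid_ounce_imp = 0.02486 * 2.8413063e-05 = 7.0634873e-07 m^3. 1 mile = 1609.344 m, so 0.6606 mile = 0.6606 * 1609.344 = 1063.1326 m. Combine: 7.0634873e-07 m^3 / 1063.1326 m = 6.644032e-10 m^2. 1 sqft = 0.09290304 m^2, so 6.644032e-10 m^2 = 6.644032e-10 / 0.09290304 = 7.1515765e-09 sqft ≈ 7.152e-09 sqft (4 s.f.). Final answer: 7.152e-09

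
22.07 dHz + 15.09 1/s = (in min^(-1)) 1038. Check: 1 dHz = 0.1 Hz, so 22.07 dHz = 22.07 * 0.1 = 2.207 Hz. 15.09 1/s = 15.09 Hz. Sum: 2.207 + 15.09 = 17.297 Hz. 1 min^(-1) = 0.016666667 Hz, so 17.297 Hz = 17.297 / 0.016666667 = 1037.82 min^(-1) ≈ 1038 min^(-1) (4 s.f.).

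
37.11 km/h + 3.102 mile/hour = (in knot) 22.73. Check: 1 km/h = 0.27777778 m/s, so 37.11 km/h = 37.11 * 0.27777778 = 10.308333 m/s. 1 mile/hour = 0.44704 m/s, so 3.102 mile/hour = 3.102 * 0.44704 = 1.3867181 m/s. Sum: 10.308333 + 1.3867181 = 11.695051 m/s. 1 knot = 0.51444444 m/s, so 11.695051 m/s = 11.695051 / 0.51444444 = 22.733361 knot ≈ 22.73 knot (4 s.f.).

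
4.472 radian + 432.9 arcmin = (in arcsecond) 9.484e+05. Check: 4.472 radian = 4.472 rad. 1 arcmin = 0.00029088821 rad, so 432.9 arcmin = 432.9 * 0.00029088821 = 0.12592551 rad. Sum: 4.472 + 0.12592551 = 4.5979255 rad. 1 arcsecond = 4.8481368e-06 rad, so 4.5979255 rad = 4.5979255 / 4.8481368e-06 = 948390.21 arcsecond ≈ 9.484e+05 arcsecond (4 s.f.).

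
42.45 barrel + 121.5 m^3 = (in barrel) 1 barrel = 0.15898729 m^3, so 42.45 barrel = 42.45 * 0.15898729 = 6.7490107 m^3. 121.5 m^3 is already in m^3. Sum: 6.7490107 + 121.5 = 128.24901 m^3. 1 barrel = 0.15898729 m^3, so 128.24901 m^3 = 128.24901 / 0.15898729 = 806.66201 barrel ≈ 806.7 barrel (4 s.f.). Final answer: 806.7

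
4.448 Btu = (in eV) 2.929e+22. Check: 1 Btu = 1055.0559 J, so 4.448 Btu = 4.448 * 1055.0559 = 4692.8884 J. 1 eV = 1.6021766e-19 J, so 4692.8884 J = 4692.8884 / 1.6021766e-19 = 2.9290706e+22 eV ≈ 2.929e+22 eV (4 s.f.).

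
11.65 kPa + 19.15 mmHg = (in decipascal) 1 kPa = 1000 Pa, so 11.65 kPa = 11.65 * 1000 = 11650 Pa. 1 mmHg = 133.32237 Pa, so 19.15 mmHg = 19.15 * 133.32237 = 2553.1234 Pa. Sum: 11650 + 2553.1234 = 14203.123 Pa. 1 decipascal = 0.1 Pa, so 14203.123 Pa = 14203.123 / 0.1 = 142031.23 decipascal ≈ 1.42e+05 decipascal (4 s.f.). Final answer: 1.42e+05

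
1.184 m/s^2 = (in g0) 1 g0 = 9.80665 m/s^2, so 1.184 m/s^2 = 1.184 / 9.80665 = 0.1207344 g0 ≈ 0.1207 g0 (4 s.f.). Final answer: 0.1207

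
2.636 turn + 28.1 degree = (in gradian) 1 turn = 6.2831853 rad, so 2.636 turn = 2.636 * 6.2831853 = 16.562476 rad. 1 degree = 0.017453293 rad, so 28.1 degree = 28.1 * 0.017453293 = 0.49043752 rad. Sum: 16.562476 + 0.49043752 = 17.052914 rad. 1 gradian = 0.015707963 rad, so 17.052914 rad = 17.052914 / 0.015707963 = 1085.6222 gradian ≈ 1086 gradian (4 s.f.). Final answer: 1086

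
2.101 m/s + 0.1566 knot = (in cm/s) 218.2. Check: 2.101 m/s is already in m/s. 1 knot = 0.51444444 m/s, so 0.1566 knot = 0.1566 * 0.51444444 = 0.080562 m/s. Sum: 2.101 + 0.080562 = 2.181562 m/s. 1 cm/s = 0.01 m/s, so 2.181562 m/s = 2.181562 / 0.01 = 218.1562 cm/s ≈ 218.2 cm/s (4 s.f.).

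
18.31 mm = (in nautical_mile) 1 mm = 0.001 m, so 18.31 mm = 18.31 * 0.001 = 0.01831 m. 1 nautical_mile = 1852 m, so 0.01831 m = 0.01831 / 1852 = 9.8866091e-06 nautical_mile ≈ 9.887e-06 nautical_mile (4 s.f.). Final answer: 9.887e-06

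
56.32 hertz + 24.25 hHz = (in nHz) 56.32 hertz = 56.32 Hz. 1 hHz = 100 Hz, so 24.25 hHz = 24.25 * 100 = 2425 Hz. Sum: 56.32 + 2425 = 2481.32 Hz. 1 nHz = 1e-09 Hz, so 2481.32 Hz = 2481.32 / 1e-09 = 2.48132e+12 nHz ≈ 2.481e+12 nHz (4 s.f.). Final answer: 2.481e+12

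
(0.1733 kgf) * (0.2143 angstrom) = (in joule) 1 kgf = 9.80665 N, so 0.1733 kgf = 0.1733 * 9.80665 = 1.6994924 N. 1 angstrom = 1e-10 m, so 0.2143 angstrom = 0.2143 * 1e-10 = 2.143e-11 m. Combine: 1.6994924 N * 2.143e-11 m = 3.6420123e-11 J. 3.6420123e-11 J = 3.6420123e-11 joule ≈ 3.642e-11 joule (4 s.f.). Final answer: 3.642e-11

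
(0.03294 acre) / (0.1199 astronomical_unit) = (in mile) 4.618e-12. Check: 1 acre = 4046.8564 m^2, so 0.03294 acre = 0.03294 * 4046.8564 = 133.30345 m^2. 1 astronomical_unit = 1.4959787e+11 m, so 0.1199 astronomical_unit = 0.1199 * 1.4959787e+11 = 1.7936785e+10 m. Combine: 133.30345 m^2 / 1.7936785e+10 m = 7.4318476e-09 m. 1 mile = 1609.344 m, so 7.4318476e-09 m = 7.4318476e-09 / 1609.344 = 4.617936e-12 mile ≈ 4.618e-12 mile (4 s.f.).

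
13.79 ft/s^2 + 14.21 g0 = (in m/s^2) 1 ft/s^2 = 0.3048 m/s^2, so 13.79 ft/s^2 = 13.79 * 0.3048 = 4.203192 m/s^2. 1 g0 = 9.80665 m/s^2, so 14.21 g0 = 14.21 * 9.80665 = 139.3525 m/s^2. Sum: 4.203192 + 139.3525 = 143.55569 m/s^2. Result: 143.55569 m/s^2 ≈ 143.6 m/s^2 (4 s.f.). Final answer: 143.6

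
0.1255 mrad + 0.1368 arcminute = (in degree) 0.009471. Check: 1 mrad = 0.001 rad, so 0.1255 mrad = 0.1255 * 0.001 = 0.0001255 rad. 1 arcminute = 0.00029088821 rad, so 0.1368 arcminute = 0.1368 * 0.00029088821 = 3.9793507e-05 rad. Sum: 0.0001255 + 3.9793507e-05 = 0.00016529351 rad. 1 degree = 0.017453293 rad, so 0.00016529351 rad = 0.00016529351 / 0.017453293 = 0.0094706203 degree ≈ 0.009471 degree (4 s.f.).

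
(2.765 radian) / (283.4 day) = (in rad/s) 1.129e-07. Check: 2.765 radian = 2.765 rad. 1 day = 86400 s, so 283.4 day = 283.4 * 86400 = 24485760 s. Combine: 2.765 rad / 24485760 s = 1.1292278e-07 rad/s. Result: 1.1292278e-07 rad/s ≈ 1.129e-07 rad/s (4 s.f.).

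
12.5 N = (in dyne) 1.25e+06. Check: 1 dyne = 1e-05 N, so 12.5 N = 12.5 / 1e-05 = 1250000 dyne ≈ 1.25e+06 dyne (4 s.f.).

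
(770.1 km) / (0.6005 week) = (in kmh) 1 km = 1000 m, so 770.1 km = 770.1 * 1000 = 770100 m. 1 week = 604800 s, so 0.6005 week = 0.6005 * 604800 = 363182.4 s. Combine: 770100 m / 363182.4 s = 2.1204221 m/s. 1 kmh = 0.27777778 m/s, so 2.1204221 m/s = 2.1204221 / 0.27777778 = 7.6335197 kmh ≈ 7.634 kmh (4 s.f.). Final answer: 7.634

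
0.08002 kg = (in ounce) 2.823. Check: 1 ounce = 0.028349523 kg, so 0.08002 kg = 0.08002 / 0.028349523 = 2.8226224 ounce ≈ 2.823 ounce (4 s.f.).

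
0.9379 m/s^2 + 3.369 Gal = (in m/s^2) 0.9379 m/s^2 is already in m/s^2. 1 Gal = 0.01 m/s^2, so 3.369 Gal = 3.369 * 0.01 = 0.03369 m/s^2. Sum: 0.9379 + 0.03369 = 0.97159 m/s^2. Result: 0.97159 m/s^2 ≈ 0.9716 m/s^2 (4 s.f.). Final answer: 0.9716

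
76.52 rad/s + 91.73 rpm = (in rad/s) 76.52 rad/s is already in rad/s. 1 rpm = 0.10471976 rad/s, so 91.73 rpm = 91.73 * 0.10471976 = 9.6059431 rad/s. Sum: 76.52 + 9.6059431 = 86.125943 rad/s. Result: 86.125943 rad/s ≈ 86.13 rad/s (4 s.f.). Final answer: 86.13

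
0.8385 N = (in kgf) 0.0855. Check: 1 kgf = 9.80665 N, so 0.8385 N = 0.8385 / 9.80665 = 0.085503204 kgf ≈ 0.0855 kgf (4 s.f.).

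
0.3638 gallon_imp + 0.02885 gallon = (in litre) 1.763. Check: 1 gallon_imp = 0.00454609 m^3, so 0.3638 gallon_imp = 0.3638 * 0.00454609 = 0.0016538675 m^3. 1 gallon = 0.0037854118 m^3, so 0.02885 gallon = 0.02885 * 0.0037854118 = 0.00010920913 m^3. Sum: 0.0016538675 + 0.00010920913 = 0.0017630767 m^3. 1 litre = 0.001 m^3, so 0.0017630767 m^3 = 0.0017630767 / 0.001 = 1.7630767 litre ≈ 1.763 litre (4 s.f.).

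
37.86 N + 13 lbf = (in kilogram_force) 9.757. Check: 37.86 N is already in N. 1 lbf = 4.4482216 N, so 13 lbf = 13 * 4.4482216 = 57.826881 N. Sum: 37.86 + 57.826881 = 95.686881 N. 1 kilogram_force = 9.80665 N, so 95.686881 N = 95.686881 / 9.80665 = 9.7573464 kilogram_force ≈ 9.757 kilogram_force (4 s.f.).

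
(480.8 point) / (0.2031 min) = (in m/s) 0.01392. Check: 1 point = 0.00035277778 m, so 480.8 point = 480.8 * 0.00035277778 = 0.16961556 m. 1 min = 60 s, so 0.2031 min = 0.2031 * 60 = 12.186 s. Combine: 0.16961556 m / 12.186 s = 0.013918887 m/s. Result: 0.013918887 m/s ≈ 0.01392 m/s (4 s.f.).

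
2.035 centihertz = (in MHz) 1 centihertz = 0.01 Hz, so 2.035 centihertz = 2.035 * 0.01 = 0.02035 Hz. 1 MHz = 1000000 Hz, so 0.02035 Hz = 0.02035 / 1000000 = 2.035e-08 MHz. Final answer: 2.035e-08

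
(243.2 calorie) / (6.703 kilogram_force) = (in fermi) 1 calorie = 4.184 J, so 243.2 calorie = 243.2 * 4.184 = 1017.5488 J. 1 kilogram_force = 9.80665 N, so 6.703 kilogram_force = 6.703 * 9.80665 = 65.733975 N. Combine: 1017.5488 J / 65.733975 N = 15.4798 m. 1 fermi = 1e-15 m, so 15.4798 m = 15.4798 / 1e-15 = 1.54798e+16 fermi ≈ 1.548e+16 fermi (4 s.f.). Final answer: 1.548e+16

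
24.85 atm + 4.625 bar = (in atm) 1 atm = 101325 Pa, so 24.85 atm = 24.85 * 101325 = 2517926.2 Pa. 1 bar = 100000 Pa, so 4.625 bar = 4.625 * 100000 = 462500 Pa. Sum: 2517926.2 + 462500 = 2980426.2 Pa. 1 atm = 101325 Pa, so 2980426.2 Pa = 2980426.2 / 101325 = 29.41452 atm ≈ 29.41 atm (4 s.f.). Final answer: 29.41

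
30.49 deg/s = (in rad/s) 0.5322. Check: 1 deg/s = 0.017453293 rad/s, so 30.49 deg/s = 30.49 * 0.017453293 = 0.53215089 rad/s. Result: 0.53215089 rad/s ≈ 0.5322 rad/s (4 s.f.).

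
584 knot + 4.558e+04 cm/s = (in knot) 1 knot = 0.51444444 m/s, so 584 knot = 584 * 0.51444444 = 300.43556 m/s. 1 cm/s = 0.01 m/s, so 4.558e+04 cm/s = 4.558e+04 * 0.01 = 455.8 m/s. Sum: 300.43556 + 455.8 = 756.23556 m/s. 1 knot = 0.51444444 m/s, so 756.23556 m/s = 756.23556 / 0.51444444 = 1470.0043 knot ≈ 1470 knot (4 s.f.). Final answer: 1470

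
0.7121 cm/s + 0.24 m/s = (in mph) 1 cm/s = 0.01 m/s, so 0.7121 cm/s = 0.7121 * 0.01 = 0.007121 m/s. 0.24 m/s is already in m/s. Sum: 0.007121 + 0.24 = 0.247121 m/s. 1 mph = 0.44704 m/s, so 0.247121 m/s = 0.247121 / 0.44704 = 0.55279393 mph ≈ 0.5528 mph (4 s.f.). Final answer: 0.5528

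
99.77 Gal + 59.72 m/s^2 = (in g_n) 6.191. Check: 1 Gal = 0.01 m/s^2, so 99.77 Gal = 99.77 * 0.01 = 0.9977 m/s^2. 59.72 m/s^2 is already in m/s^2. Sum: 0.9977 + 59.72 = 60.7177 m/s^2. 1 g_n = 9.80665 m/s^2, so 60.7177 m/s^2 = 60.7177 / 9.80665 = 6.1914823 g_n ≈ 6.191 g_n (4 s.f.).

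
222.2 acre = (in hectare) 1 acre = 4046.8564 m^2, so 222.2 acre = 222.2 * 4046.8564 = 899211.5 m^2. 1 hectare = 10000 m^2, so 899211.5 m^2 = 899211.5 / 10000 = 89.92115 hectare ≈ 89.92 hectare (4 s.f.). Final answer: 89.92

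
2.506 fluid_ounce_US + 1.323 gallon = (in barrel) 0.03197. Check: 1 fluid_ounce_US = 2.957353e-05 m^3, so 2.506 fluid_ounce_US = 2.506 * 2.957353e-05 = 7.4111265e-05 m^3. 1 gallon = 0.0037854118 m^3, so 1.323 gallon = 1.323 * 0.0037854118 = 0.0050080998 m^3. Sum: 7.4111265e-05 + 0.0050080998 = 0.0050822111 m^3. 1 barrel = 0.15898729 m^3, so 0.0050822111 m^3 = 0.0050822111 / 0.15898729 = 0.031966146 barrel ≈ 0.03197 barrel (4 s.f.).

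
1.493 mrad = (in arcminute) 5.133. Check: 1 mrad = 0.001 rad, so 1.493 mrad = 1.493 * 0.001 = 0.001493 rad. 1 arcminute = 0.00029088821 rad, so 0.001493 rad = 0.001493 / 0.00029088821 = 5.1325559 arcminute ≈ 5.133 arcminute (4 s.f.).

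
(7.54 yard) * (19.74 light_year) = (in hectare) 1 yard = 0.9144 m, so 7.54 yard = 7.54 * 0.9144 = 6.894576 m. 1 light_year = 9.4607305e+15 m, so 19.74 light_year = 19.74 * 9.4607305e+15 = 1.8675482e+17 m. Combine: 6.894576 m * 1.8675482e+17 m = 1.2875953e+18 m^2. 1 hectare = 10000 m^2, so 1.2875953e+18 m^2 = 1.2875953e+18 / 10000 = 1.2875953e+14 hectare ≈ 1.288e+14 hectare (4 s.f.). Final answer: 1.288e+14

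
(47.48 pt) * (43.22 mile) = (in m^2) 1 pt = 0.00035277778 m, so 47.48 pt = 47.48 * 0.00035277778 = 0.016749889 m. 1 mile = 1609.344 m, so 43.22 mile = 43.22 * 1609.344 = 69555.848 m. Combine: 0.016749889 m * 69555.848 m = 1165.0527 m^2. Result: 1165.0527 m^2 ≈ 1165 m^2 (4 s.f.). Final answer: 1165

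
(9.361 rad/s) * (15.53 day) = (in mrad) 9.361 rad/s is already in rad/s. 1 day = 86400 s, so 15.53 day = 15.53 * 86400 = 1341792 s. Combine: 9.361 rad/s * 1341792 s = 12560515 rad. 1 mrad = 0.001 rad, so 12560515 rad = 12560515 / 0.001 = 1.2560515e+10 mrad ≈ 1.256e+10 mrad (4 s.f.). Final answer: 1.256e+10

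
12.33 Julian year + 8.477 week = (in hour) 1.095e+05. Check: 1 Julian year = 31557600 s, so 12.33 Julian year = 12.33 * 31557600 = 3.8910521e+08 s. 1 week = 604800 s, so 8.477 week = 8.477 * 604800 = 5126889.6 s. Sum: 3.8910521e+08 + 5126889.6 = 3.942321e+08 s. 1 hour = 3600 s, so 3.942321e+08 s = 3.942321e+08 / 3600 = 109508.92 hour ≈ 1.095e+05 hour (4 s.f.).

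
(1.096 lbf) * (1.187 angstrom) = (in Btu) 1 lbf = 4.4482216 N, so 1.096 lbf = 1.096 * 4.4482216 = 4.8752509 N. 1 angstrom = 1e-10 m, so 1.187 angstrom = 1.187 * 1e-10 = 1.187e-10 m. Combine: 4.8752509 N * 1.187e-10 m = 5.7869228e-10 J. 1 Btu = 1055.0559 J, so 5.7869228e-10 J = 5.7869228e-10 / 1055.0559 = 5.4849445e-13 Btu ≈ 5.485e-13 Btu (4 s.f.). Final answer: 5.485e-13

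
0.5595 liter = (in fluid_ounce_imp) 1 liter = 0.001 m^3, so 0.5595 liter = 0.5595 * 0.001 = 0.0005595 m^3. 1 fluid_ounce_imp = 2.8413063e-05 m^3, so 0.0005595 m^3 = 0.0005595 / 2.8413063e-05 = 19.691647 fluid_ounce_imp ≈ 19.69 fluid_ounce_imp (4 s.f.). Final answer: 19.69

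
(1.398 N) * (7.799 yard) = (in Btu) 0.009449. Check: 1.398 N is already in N. 1 yard = 0.9144 m, so 7.799 yard = 7.799 * 0.9144 = 7.1314056 m. Combine: 1.398 N * 7.1314056 m = 9.969705 J. 1 Btu = 1055.0559 J, so 9.969705 J = 9.969705 / 1055.0559 = 0.0094494571 Btu ≈ 0.009449 Btu (4 s.f.).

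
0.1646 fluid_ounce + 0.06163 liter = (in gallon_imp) 0.01463. Check: 1 fluid_ounce = 2.957353e-05 m^3, so 0.1646 fluid_ounce = 0.1646 * 2.957353e-05 = 4.867803e-06 m^3. 1 liter = 0.001 m^3, so 0.06163 liter = 0.06163 * 0.001 = 6.163e-05 m^3. Sum: 4.867803e-06 + 6.163e-05 = 6.6497803e-05 m^3. 1 gallon_imp = 0.00454609 m^3, so 6.6497803e-05 m^3 = 6.6497803e-05 / 0.00454609 = 0.014627472 gallon_imp ≈ 0.01463 gallon_imp (4 s.f.).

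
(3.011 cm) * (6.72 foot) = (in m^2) 0.06167. Check: 1 cm = 0.01 m, so 3.011 cm = 3.011 * 0.01 = 0.03011 m. 1 foot = 0.3048 m, so 6.72 foot = 6.72 * 0.3048 = 2.048256 m. Combine: 0.03011 m * 2.048256 m = 0.061672988 m^2. Result: 0.061672988 m^2 ≈ 0.06167 m^2 (4 s.f.).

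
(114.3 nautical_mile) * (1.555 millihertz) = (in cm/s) 1 nautical_mile = 1852 m, so 114.3 nautical_mile = 114.3 * 1852 = 211683.6 m. 1 millihertz = 0.001 Hz, so 1.555 millihertz = 1.555 * 0.001 = 0.001555 Hz. Combine: 211683.6 m * 0.001555 Hz = 329.168 m/s. 1 cm/s = 0.01 m/s, so 329.168 m/s = 329.168 / 0.01 = 32916.8 cm/s ≈ 3.292e+04 cm/s (4 s.f.). Final answer: 3.292e+04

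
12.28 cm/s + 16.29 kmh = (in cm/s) 464.8. Check: 1 cm/s = 0.01 m/s, so 12.28 cm/s = 12.28 * 0.01 = 0.1228 m/s. 1 kmh = 0.27777778 m/s, so 16.29 kmh = 16.29 * 0.27777778 = 4.525 m/s. Sum: 0.1228 + 4.525 = 4.6478 m/s. 1 cm/s = 0.01 m/s, so 4.6478 m/s = 4.6478 / 0.01 = 464.78 cm/s ≈ 464.8 cm/s (4 s.f.).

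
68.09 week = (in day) 476.6. Check: 1 week = 604800 s, so 68.09 week = 68.09 * 604800 = 41180832 s. 1 day = 86400 s, so 41180832 s = 41180832 / 86400 = 476.63 day ≈ 476.6 day (4 s.f.).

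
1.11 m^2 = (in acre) 1 acre = 4046.8564 m^2, so 1.11 m^2 = 1.11 / 4046.8564 = 0.00027428697 acre ≈ 0.0002743 acre (4 s.f.). Final answer: 0.0002743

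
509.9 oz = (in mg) 1.446e+07. Check: 1 oz = 0.028349523 kg, so 509.9 oz = 509.9 * 0.028349523 = 14.455422 kg. 1 mg = 1e-06 kg, so 14.455422 kg = 14.455422 / 1e-06 = 14455422 mg ≈ 1.446e+07 mg (4 s.f.).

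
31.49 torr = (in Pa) 1 torr = 133.32237 Pa, so 31.49 torr = 31.49 * 133.32237 = 4198.3214 Pa. Result: 4198.3214 Pa ≈ 4198 Pa (4 s.f.). Final answer: 4198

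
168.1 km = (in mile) 1 km = 1000 m, so 168.1 km = 168.1 * 1000 = 168100 m. 1 mile = 1609.344 m, so 168100 m = 168100 / 1609.344 = 104.4525 mile ≈ 104.5 mile (4 s.f.). Final answer: 104.5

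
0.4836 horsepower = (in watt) 1 horsepower = 745.69987 W, so 0.4836 horsepower = 0.4836 * 745.69987 = 360.62046 W. 360.62046 W = 360.62046 watt ≈ 360.6 watt (4 s.f.). Final answer: 360.6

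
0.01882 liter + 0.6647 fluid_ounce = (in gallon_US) 1 liter = 0.001 m^3, so 0.01882 liter = 0.01882 * 0.001 = 1.882e-05 m^3. 1 fluid_ounce = 2.957353e-05 m^3, so 0.6647 fluid_ounce = 0.6647 * 2.957353e-05 = 1.9657525e-05 m^3. Sum: 1.882e-05 + 1.9657525e-05 = 3.8477525e-05 m^3. 1 gallon_US = 0.0037854118 m^3, so 3.8477525e-05 m^3 = 3.8477525e-05 / 0.0037854118 = 0.010164687 gallon_US ≈ 0.01016 gallon_US (4 s.f.). Final answer: 0.01016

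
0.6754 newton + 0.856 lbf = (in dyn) 4.483e+05. Check: 0.6754 newton = 0.6754 N. 1 lbf = 4.4482216 N, so 0.856 lbf = 0.856 * 4.4482216 = 3.8076777 N. Sum: 0.6754 + 3.8076777 = 4.4830777 N. 1 dyn = 1e-05 N, so 4.4830777 N = 4.4830777 / 1e-05 = 448307.77 dyn ≈ 4.483e+05 dyn (4 s.f.).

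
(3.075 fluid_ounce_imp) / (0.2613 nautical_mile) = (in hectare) 1 fluid_ounce_imp = 2.8413063e-05 m^3, so 3.075 fluid_ounce_imp = 3.075 * 2.8413063e-05 = 8.7370167e-05 m^3. 1 nautical_mile = 1852 m, so 0.2613 nautical_mile = 0.2613 * 1852 = 483.9276 m. Combine: 8.7370167e-05 m^3 / 483.9276 m = 1.8054388e-07 m^2. 1 hectare = 10000 m^2, so 1.8054388e-07 m^2 = 1.8054388e-07 / 10000 = 1.8054388e-11 hectare ≈ 1.805e-11 hectare (4 s.f.). Final answer: 1.805e-11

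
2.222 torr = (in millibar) 1 torr = 133.32237 Pa, so 2.222 torr = 2.222 * 133.32237 = 296.2423 Pa. 1 millibar = 100 Pa, so 296.2423 Pa = 296.2423 / 100 = 2.962423 millibar ≈ 2.962 millibar (4 s.f.). Final answer: 2.962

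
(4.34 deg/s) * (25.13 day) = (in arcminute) 5.654e+08. Check: 1 deg/s = 0.017453293 rad/s, so 4.34 deg/s = 4.34 * 0.017453293 = 0.07574729 rad/s. 1 day = 86400 s, so 25.13 day = 25.13 * 86400 = 2171232 s. Combine: 0.07574729 rad/s * 2171232 s = 164464.94 rad. 1 arcminute = 0.00029088821 rad, so 164464.94 rad = 164464.94 / 0.00029088821 = 5.6538881e+08 arcminute ≈ 5.654e+08 arcminute (4 s.f.).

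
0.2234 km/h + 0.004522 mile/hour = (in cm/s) 1 km/h = 0.27777778 m/s, so 0.2234 km/h = 0.2234 * 0.27777778 = 0.062055556 m/s. 1 mile/hour = 0.44704 m/s, so 0.004522 mile/hour = 0.004522 * 0.44704 = 0.0020215149 m/s. Sum: 0.062055556 + 0.0020215149 = 0.06407707 m/s. 1 cm/s = 0.01 m/s, so 0.06407707 m/s = 0.06407707 / 0.01 = 6.407707 cm/s ≈ 6.408 cm/s (4 s.f.). Final answer: 6.408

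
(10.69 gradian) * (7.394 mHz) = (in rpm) 1 gradian = 0.015707963 rad, so 10.69 gradian = 10.69 * 0.015707963 = 0.16791813 rad. 1 mHz = 0.001 Hz, so 7.394 mHz = 7.394 * 0.001 = 0.007394 Hz. Combine: 0.16791813 rad * 0.007394 Hz = 0.0012415866 rad/s. 1 rpm = 0.10471976 rad/s, so 0.0012415866 rad/s = 0.0012415866 / 0.10471976 = 0.011856279 rpm ≈ 0.01186 rpm (4 s.f.). Final answer: 0.01186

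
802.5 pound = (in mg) 3.64e+08. Check: 1 pound = 0.45359237 kg, so 802.5 pound = 802.5 * 0.45359237 = 364.00788 kg. 1 mg = 1e-06 kg, so 364.00788 kg = 364.00788 / 1e-06 = 3.6400788e+08 mg ≈ 3.64e+08 mg (4 s.f.).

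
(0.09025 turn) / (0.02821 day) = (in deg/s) 0.01333. Check: 1 turn = 6.2831853 rad, so 0.09025 turn = 0.09025 * 6.2831853 = 0.56705747 rad. 1 day = 86400 s, so 0.02821 day = 0.02821 * 86400 = 2437.344 s. Combine: 0.56705747 rad / 2437.344 s = 0.00023265385 rad/s. 1 deg/s = 0.017453293 rad/s, so 0.00023265385 rad/s = 0.00023265385 / 0.017453293 = 0.013330084 deg/s ≈ 0.01333 deg/s (4 s.f.).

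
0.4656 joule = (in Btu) 0.0004413. Check: 0.4656 joule = 0.4656 J. 1 Btu = 1055.0559 J, so 0.4656 J = 0.4656 / 1055.0559 = 0.00044130365 Btu ≈ 0.0004413 Btu (4 s.f.).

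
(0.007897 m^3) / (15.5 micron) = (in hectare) 0.05095. Check: 0.007897 m^3 is already in m^3. 1 micron = 1e-06 m, so 15.5 micron = 15.5 * 1e-06 = 1.55e-05 m. Combine: 0.007897 m^3 / 1.55e-05 m = 509.48387 m^2. 1 hectare = 10000 m^2, so 509.48387 m^2 = 509.48387 / 10000 = 0.050948387 hectare ≈ 0.05095 hectare (4 s.f.).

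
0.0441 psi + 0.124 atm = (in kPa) 1 psi = 6894.7573 Pa, so 0.0441 psi = 0.0441 * 6894.7573 = 304.0588 Pa. 1 atm = 101325 Pa, so 0.124 atm = 0.124 * 101325 = 12564.3 Pa. Sum: 304.0588 + 12564.3 = 12868.359 Pa. 1 kPa = 1000 Pa, so 12868.359 Pa = 12868.359 / 1000 = 12.868359 kPa ≈ 12.87 kPa (4 s.f.). Final answer: 12.87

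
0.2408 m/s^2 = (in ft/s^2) 0.79. Check: 1 ft/s^2 = 0.3048 m/s^2, so 0.2408 m/s^2 = 0.2408 / 0.3048 = 0.79002625 ft/s^2 ≈ 0.79 ft/s^2 (4 s.f.).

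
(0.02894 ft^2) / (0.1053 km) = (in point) 0.07238. Check: 1 ft^2 = 0.09290304 m^2, so 0.02894 ft^2 = 0.02894 * 0.09290304 = 0.002688614 m^2. 1 km = 1000 m, so 0.1053 km = 0.1053 * 1000 = 105.3 m. Combine: 0.002688614 m^2 / 105.3 m = 2.5532896e-05 m. 1 point = 0.00035277778 m, so 2.5532896e-05 m = 2.5532896e-05 / 0.00035277778 = 0.072376714 point ≈ 0.07238 point (4 s.f.).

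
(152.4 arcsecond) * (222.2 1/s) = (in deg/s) 1 arcsecond = 4.8481368e-06 rad, so 152.4 arcsecond = 152.4 * 4.8481368e-06 = 0.00073885605 rad. 222.2 1/s = 222.2 Hz. Combine: 0.00073885605 rad * 222.2 Hz = 0.16417381 rad/s. 1 deg/s = 0.017453293 rad/s, so 0.16417381 rad/s = 0.16417381 / 0.017453293 = 9.4064667 deg/s ≈ 9.406 deg/s (4 s.f.). Final answer: 9.406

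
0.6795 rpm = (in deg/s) 4.077. Check: 1 rpm = 0.10471976 rad/s, so 0.6795 rpm = 0.6795 * 0.10471976 = 0.071157074 rad/s. 1 deg/s = 0.017453293 rad/s, so 0.071157074 rad/s = 0.071157074 / 0.017453293 = 4.077 deg/s.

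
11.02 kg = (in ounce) 388.7. Check: 1 ounce = 0.028349523 kg, so 11.02 kg = 11.02 / 0.028349523 = 388.71906 ounce ≈ 388.7 ounce (4 s.f.).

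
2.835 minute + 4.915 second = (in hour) 1 minute = 60 s, so 2.835 minute = 2.835 * 60 = 170.1 s. 4.915 second = 4.915 s. Sum: 170.1 + 4.915 = 175.015 s. 1 hour = 3600 s, so 175.015 s = 175.015 / 3600 = 0.048615278 hour ≈ 0.04862 hour (4 s.f.). Final answer: 0.04862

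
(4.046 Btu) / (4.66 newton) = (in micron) 1 Btu = 1055.0559 J, so 4.046 Btu = 4.046 * 1055.0559 = 4268.756 J. 4.66 newton = 4.66 N. Combine: 4268.756 J / 4.66 N = 916.04206 m. 1 micron = 1e-06 m, so 916.04206 m = 916.04206 / 1e-06 = 9.1604206e+08 micron ≈ 9.16e+08 micron (4 s.f.). Final answer: 9.16e+08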